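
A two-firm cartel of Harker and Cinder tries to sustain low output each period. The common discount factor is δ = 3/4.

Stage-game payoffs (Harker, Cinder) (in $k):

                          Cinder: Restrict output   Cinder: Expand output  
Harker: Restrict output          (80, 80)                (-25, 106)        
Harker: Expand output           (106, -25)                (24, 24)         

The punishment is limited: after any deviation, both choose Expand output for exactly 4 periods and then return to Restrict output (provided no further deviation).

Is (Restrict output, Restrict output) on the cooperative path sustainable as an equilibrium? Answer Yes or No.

Comparing payoff streams over the 5 periods until play realigns: cooperate → 80(1+δ+…+δ^4); deviate → 106 + 24(δ+…+δ^4).
Cooperation is sustained iff (80−24)(δ+…+δ^4) ≥ 106−80.
δ+…+δ^4 = 3/4·(1−(3/4)^4)/(1−3/4) = 2.0508, and (106−80)/(80−24) = 0.4643.
2.0508 ≥ 0.4643, so cooperation is sustainable.

Yes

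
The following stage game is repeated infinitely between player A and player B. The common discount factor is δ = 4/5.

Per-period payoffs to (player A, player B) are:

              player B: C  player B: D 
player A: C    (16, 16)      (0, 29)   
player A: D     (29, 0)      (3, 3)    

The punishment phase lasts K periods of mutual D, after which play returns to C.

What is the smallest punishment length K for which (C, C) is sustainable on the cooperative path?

Need Σ_{k=1}^{K} δ^k ≥ (29−16)/(16−3) = 1.0000 at δ = 4/5.
At K = 1 the sum is 0.8000 < 1.0000; at K = 2 it is 1.4400 ≥ 1.0000.
So the minimum punishment length is K = 2.

2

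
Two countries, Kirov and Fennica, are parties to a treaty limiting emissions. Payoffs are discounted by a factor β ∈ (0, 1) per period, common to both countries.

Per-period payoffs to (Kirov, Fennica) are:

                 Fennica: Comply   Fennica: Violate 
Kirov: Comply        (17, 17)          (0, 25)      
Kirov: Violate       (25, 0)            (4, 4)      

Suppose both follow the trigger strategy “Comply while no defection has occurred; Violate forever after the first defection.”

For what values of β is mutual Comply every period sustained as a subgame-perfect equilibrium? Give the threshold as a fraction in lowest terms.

Cooperation forever yields 17 each period: 17/(1−β).
Deviating yields 25 once, then 4 forever: 25 + 4β/(1−β).
No profitable deviation requires 17/(1−β) ≥ 25 + 4β/(1−β).
Multiplying by (1−β): 17 ≥ 25(1−β) + 4β = 25 − 21β.
So 21β ≥ 8, i.e. β ≥ 8/21.

8/21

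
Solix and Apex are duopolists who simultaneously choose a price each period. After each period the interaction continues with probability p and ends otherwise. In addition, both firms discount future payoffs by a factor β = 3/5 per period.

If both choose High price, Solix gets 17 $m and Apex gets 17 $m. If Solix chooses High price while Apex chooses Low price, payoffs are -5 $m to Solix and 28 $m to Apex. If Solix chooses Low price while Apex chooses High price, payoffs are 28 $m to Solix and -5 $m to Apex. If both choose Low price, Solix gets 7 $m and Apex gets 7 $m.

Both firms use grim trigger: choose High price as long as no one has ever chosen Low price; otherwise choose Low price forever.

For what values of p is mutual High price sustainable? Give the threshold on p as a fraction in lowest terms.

55/63

With continuation probability p and discount β, the effective per-period discount factor is βp.
Grim-trigger IC: βp ≥ (28−17)/(28−7) = 11/21.
So p ≥ (11/21)/(3/5) = 55/63.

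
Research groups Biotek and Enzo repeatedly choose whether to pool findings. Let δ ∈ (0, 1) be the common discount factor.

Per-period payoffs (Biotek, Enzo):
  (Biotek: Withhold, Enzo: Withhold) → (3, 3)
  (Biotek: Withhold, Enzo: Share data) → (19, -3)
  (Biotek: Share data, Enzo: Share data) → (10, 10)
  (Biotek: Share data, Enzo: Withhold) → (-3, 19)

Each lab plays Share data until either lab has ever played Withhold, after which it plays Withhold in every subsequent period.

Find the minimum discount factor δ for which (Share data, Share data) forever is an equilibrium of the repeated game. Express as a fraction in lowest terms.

Under grim trigger the critical discount factor is (T−C)/(T−P) with T = 19, C = 10, P = 3.
δ* = (19−10)/(19−3) = 9/16.

9/16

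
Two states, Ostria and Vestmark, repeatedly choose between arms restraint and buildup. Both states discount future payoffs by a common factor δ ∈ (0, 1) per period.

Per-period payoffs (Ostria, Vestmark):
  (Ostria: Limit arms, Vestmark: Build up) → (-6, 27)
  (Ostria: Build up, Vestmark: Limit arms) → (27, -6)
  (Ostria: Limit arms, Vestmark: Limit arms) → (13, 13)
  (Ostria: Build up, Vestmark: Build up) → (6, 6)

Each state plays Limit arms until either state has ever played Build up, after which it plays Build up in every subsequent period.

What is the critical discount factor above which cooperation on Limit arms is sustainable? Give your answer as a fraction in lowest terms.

One-period gain from deviating is 27 − 13 = 14. The loss is 13 − 6 = 7 in every subsequent period, with present value 7·δ/(1−δ).
Deviation is unprofitable when 7·δ/(1−δ) ≥ 14, i.e. δ/(1−δ) ≥ 2.
Equivalently δ ≥ 14/(14+7) = 2/3.

2/3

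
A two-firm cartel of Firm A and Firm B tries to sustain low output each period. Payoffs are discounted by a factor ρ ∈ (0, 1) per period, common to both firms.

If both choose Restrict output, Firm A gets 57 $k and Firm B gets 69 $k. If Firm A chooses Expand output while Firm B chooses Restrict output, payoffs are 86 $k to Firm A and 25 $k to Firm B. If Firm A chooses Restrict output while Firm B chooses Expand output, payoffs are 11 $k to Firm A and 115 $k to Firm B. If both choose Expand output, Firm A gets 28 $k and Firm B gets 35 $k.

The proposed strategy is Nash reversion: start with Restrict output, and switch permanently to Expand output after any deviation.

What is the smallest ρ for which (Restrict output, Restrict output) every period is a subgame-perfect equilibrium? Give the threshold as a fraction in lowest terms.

23/40

Firm A: cooperation gives 57 each period; deviation gives 86 once then 28 forever.
  57/(1−ρ) ≥ 86 + 28ρ/(1−ρ) ⇒ ρ ≥ 29/58 = 1/2.
Firm B: cooperation gives 69 each period; deviation gives 115 once then 35 forever.
  ρ ≥ 46/80 = 23/40.
Both must hold, so the binding constraint is Firm B's: ρ ≥ 23/40.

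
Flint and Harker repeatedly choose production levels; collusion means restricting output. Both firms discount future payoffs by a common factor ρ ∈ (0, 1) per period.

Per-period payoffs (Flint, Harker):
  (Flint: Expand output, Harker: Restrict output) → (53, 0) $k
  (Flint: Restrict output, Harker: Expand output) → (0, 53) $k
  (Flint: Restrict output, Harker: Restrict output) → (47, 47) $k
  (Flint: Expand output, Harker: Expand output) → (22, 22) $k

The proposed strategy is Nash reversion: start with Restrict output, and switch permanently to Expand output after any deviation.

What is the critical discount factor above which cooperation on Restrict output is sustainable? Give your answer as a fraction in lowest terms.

6/31

Cooperation forever yields 47 each period: 47/(1−ρ).
Deviating yields 53 once, then 22 forever: 53 + 22ρ/(1−ρ).
No profitable deviation requires 47/(1−ρ) ≥ 53 + 22ρ/(1−ρ).
Multiplying by (1−ρ): 47 ≥ 53(1−ρ) + 22ρ = 53 − 31ρ.
So 31ρ ≥ 6, i.e. ρ ≥ 6/31.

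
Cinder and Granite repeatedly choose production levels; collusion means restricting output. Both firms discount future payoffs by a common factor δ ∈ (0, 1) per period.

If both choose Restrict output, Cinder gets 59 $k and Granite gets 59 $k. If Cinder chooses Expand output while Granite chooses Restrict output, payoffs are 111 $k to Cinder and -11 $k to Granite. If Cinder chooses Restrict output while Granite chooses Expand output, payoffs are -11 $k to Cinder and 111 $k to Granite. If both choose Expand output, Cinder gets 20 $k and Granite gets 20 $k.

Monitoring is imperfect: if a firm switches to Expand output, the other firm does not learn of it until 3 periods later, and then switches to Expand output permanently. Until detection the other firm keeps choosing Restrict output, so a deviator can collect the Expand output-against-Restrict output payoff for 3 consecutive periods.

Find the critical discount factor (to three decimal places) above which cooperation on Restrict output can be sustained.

0.830

The best deviation is to choose Expand output for all 3 undetected periods, earning 111 each, then 20 forever once detected.
Deviation value: 111(1−δ^3)/(1−δ) + 20δ^3/(1−δ); cooperation value: 59/(1−δ).
IC: 59 ≥ 111(1−δ^3) + 20δ^3 = 111 − 91δ^3.
So δ^3 ≥ 52/91 = 4/7, giving δ ≥ (4/7)^(1/3) ≈ 0.830.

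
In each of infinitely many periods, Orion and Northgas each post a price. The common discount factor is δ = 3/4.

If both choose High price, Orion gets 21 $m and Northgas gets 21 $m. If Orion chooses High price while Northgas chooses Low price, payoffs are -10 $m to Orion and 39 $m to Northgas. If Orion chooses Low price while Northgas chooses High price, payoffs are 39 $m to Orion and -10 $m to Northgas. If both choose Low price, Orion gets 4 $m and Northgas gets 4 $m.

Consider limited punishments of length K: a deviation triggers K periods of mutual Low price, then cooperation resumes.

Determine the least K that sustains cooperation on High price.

2

IC: δ(1−δ^K)/(1−δ) ≥ (39−21)/(21−4) = 18/17.
With δ = 3/4: need 1 − δ^K ≥ 18/17·(1−3/4)/(3/4), i.e. δ^K ≤ 0.6471.
Since (3/4)^1 = 0.7500 and (3/4)^2 = 0.5625, the smallest such K is 2.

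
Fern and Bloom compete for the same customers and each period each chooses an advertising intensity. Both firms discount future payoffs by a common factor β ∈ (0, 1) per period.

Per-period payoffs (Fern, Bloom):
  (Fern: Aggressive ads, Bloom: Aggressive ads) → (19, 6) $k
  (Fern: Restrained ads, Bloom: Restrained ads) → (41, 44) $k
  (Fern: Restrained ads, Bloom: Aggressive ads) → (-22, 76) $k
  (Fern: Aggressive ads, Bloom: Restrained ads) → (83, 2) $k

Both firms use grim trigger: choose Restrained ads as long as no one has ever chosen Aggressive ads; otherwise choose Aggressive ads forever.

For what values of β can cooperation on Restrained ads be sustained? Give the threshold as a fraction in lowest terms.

21/32

Fern: cooperation gives 41 each period; deviation gives 83 once then 19 forever.
  41/(1−β) ≥ 83 + 19β/(1−β) ⇒ β ≥ 42/64 = 21/32.
Bloom: cooperation gives 44 each period; deviation gives 76 once then 6 forever.
  β ≥ 32/70 = 16/35.
Both must hold, so the binding constraint is Fern's: β ≥ 21/32.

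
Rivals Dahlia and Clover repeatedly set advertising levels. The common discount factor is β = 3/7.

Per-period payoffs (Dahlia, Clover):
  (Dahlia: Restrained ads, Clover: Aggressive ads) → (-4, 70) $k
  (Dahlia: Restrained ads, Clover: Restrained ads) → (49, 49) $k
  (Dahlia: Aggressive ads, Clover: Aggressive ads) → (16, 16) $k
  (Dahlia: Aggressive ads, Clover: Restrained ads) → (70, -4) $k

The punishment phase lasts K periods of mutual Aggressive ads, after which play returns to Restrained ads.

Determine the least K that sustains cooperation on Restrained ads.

No profitable deviation requires (49−16)(β+…+β^K) ≥ 70−49, i.e. β+…+β^K ≥ 7/11 ≈ 0.6364.
With β = 3/7, the partial sums are K=1: 0.4286, K=2: 0.6122, K=3: 0.6910.
K = 3 is the first length at which the sum reaches 0.6364.

3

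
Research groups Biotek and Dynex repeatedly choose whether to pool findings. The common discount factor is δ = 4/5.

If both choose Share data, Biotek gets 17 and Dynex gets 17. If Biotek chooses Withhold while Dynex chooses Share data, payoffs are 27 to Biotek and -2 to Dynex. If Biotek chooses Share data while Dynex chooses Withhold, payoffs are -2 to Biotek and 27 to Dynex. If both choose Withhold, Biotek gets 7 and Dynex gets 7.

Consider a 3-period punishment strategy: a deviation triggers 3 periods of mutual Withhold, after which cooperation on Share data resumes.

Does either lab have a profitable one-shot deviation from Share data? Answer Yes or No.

No

Comparing payoff streams over the 4 periods until play realigns: cooperate → 17(1+δ+…+δ^3); deviate → 27 + 7(δ+…+δ^3).
Cooperation is sustained iff (17−7)(δ+…+δ^3) ≥ 27−17.
δ+…+δ^3 = 4/5·(1−(4/5)^3)/(1−4/5) = 1.9520, and (27−17)/(17−7) = 1.0000.
1.9520 ≥ 1.0000, so cooperation is sustainable.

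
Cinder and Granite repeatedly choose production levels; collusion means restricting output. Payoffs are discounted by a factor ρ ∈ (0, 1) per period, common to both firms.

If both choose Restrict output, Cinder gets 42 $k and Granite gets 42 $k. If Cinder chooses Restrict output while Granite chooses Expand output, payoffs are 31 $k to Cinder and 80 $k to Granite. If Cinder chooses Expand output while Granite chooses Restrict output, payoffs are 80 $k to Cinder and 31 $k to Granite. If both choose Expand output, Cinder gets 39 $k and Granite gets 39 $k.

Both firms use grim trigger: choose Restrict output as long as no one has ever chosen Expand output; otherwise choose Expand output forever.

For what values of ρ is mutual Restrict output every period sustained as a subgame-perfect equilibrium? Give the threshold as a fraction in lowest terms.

Cooperation forever yields 42 each period: 42/(1−ρ).
Deviating yields 80 once, then 39 forever: 80 + 39ρ/(1−ρ).
No profitable deviation requires 42/(1−ρ) ≥ 80 + 39ρ/(1−ρ).
Multiplying by (1−ρ): 42 ≥ 80(1−ρ) + 39ρ = 80 − 41ρ.
So 41ρ ≥ 38, i.e. ρ ≥ 38/41.

38/41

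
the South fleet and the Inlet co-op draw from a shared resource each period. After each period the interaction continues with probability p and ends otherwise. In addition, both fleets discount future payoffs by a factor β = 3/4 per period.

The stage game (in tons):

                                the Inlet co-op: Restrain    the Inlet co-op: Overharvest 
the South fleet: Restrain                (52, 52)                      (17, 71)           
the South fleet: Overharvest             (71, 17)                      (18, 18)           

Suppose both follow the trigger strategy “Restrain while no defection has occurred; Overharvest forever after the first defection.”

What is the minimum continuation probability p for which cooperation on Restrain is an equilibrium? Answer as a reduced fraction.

76/159

Expected continuation weight on next period's payoff is β·p = 3/4·p, which plays the role of the discount factor.
Cooperation requires 3/4·p ≥ (71−52)/(71−18) = 19/53, hence p ≥ 76/159.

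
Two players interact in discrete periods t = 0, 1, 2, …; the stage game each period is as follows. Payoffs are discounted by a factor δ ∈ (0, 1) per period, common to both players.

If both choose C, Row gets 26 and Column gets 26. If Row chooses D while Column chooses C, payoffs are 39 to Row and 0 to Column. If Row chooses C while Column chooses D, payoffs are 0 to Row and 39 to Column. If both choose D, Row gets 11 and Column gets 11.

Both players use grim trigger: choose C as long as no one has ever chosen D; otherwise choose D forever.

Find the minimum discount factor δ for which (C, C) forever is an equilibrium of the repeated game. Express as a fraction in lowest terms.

Under grim trigger the critical discount factor is (T−C)/(T−P) with T = 39, C = 26, P = 11.
δ* = (39−26)/(39−11) = 13/28.

13/28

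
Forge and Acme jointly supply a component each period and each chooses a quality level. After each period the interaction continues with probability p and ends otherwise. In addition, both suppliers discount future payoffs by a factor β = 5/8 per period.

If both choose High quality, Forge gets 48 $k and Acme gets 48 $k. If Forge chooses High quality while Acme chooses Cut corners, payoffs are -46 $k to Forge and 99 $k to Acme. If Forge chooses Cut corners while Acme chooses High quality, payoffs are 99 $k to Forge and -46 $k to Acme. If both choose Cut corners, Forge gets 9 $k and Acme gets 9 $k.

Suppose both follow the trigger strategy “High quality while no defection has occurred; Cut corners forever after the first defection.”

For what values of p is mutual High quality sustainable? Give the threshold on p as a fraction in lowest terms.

68/75

Expected continuation weight on next period's payoff is β·p = 5/8·p, which plays the role of the discount factor.
Cooperation requires 5/8·p ≥ (99−48)/(99−9) = 17/30, hence p ≥ 68/75.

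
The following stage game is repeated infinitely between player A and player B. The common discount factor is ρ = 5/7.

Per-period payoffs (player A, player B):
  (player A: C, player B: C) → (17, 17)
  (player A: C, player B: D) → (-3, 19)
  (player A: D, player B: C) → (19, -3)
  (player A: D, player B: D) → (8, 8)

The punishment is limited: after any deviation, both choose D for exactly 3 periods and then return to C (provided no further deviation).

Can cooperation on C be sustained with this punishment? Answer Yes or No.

Yes

A one-shot deviation gives 19 now, then 8 for 3 periods, then back to 17.
Gain from deviating: (19−17) today; loss: (17−8) in each of the next 3 periods.
No-deviation condition: (17−8)(ρ+…+ρ^3) ≥ 19−17, i.e. ρ+…+ρ^3 ≥ 2/9.
At ρ = 5/7: ρ+…+ρ^3 = 1.5889 ≥ 0.2222.
So cooperation is sustainable.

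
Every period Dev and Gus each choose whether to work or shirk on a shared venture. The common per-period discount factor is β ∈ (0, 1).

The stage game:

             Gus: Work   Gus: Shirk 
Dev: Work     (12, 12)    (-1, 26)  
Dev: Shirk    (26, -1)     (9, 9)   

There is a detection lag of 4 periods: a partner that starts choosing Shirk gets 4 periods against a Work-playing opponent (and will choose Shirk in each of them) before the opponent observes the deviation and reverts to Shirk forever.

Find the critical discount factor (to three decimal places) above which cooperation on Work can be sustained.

A deviator earns 26 for 4 periods, then 9 forever; cooperating earns 12 forever. Multiplying the IC by (1−β):
12 ≥ 26(1−β^4) + 9β^4, so 17·β^4 ≥ 14 and β^4 ≥ 14/17.
β ≥ (14/17)^(1/4) ≈ 0.953.

0.953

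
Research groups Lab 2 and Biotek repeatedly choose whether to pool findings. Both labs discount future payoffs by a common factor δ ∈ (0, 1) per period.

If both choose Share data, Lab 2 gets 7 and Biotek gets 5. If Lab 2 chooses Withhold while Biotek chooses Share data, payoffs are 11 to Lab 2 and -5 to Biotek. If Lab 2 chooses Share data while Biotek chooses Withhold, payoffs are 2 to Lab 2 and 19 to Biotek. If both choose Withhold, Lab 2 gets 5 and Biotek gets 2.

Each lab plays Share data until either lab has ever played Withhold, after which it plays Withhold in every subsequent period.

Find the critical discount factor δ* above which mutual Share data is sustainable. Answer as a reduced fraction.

Lab 2: cooperation gives 7 each period; deviation gives 11 once then 5 forever.
  7/(1−δ) ≥ 11 + 5δ/(1−δ) ⇒ δ ≥ 4/6 = 2/3.
Biotek: cooperation gives 5 each period; deviation gives 19 once then 2 forever.
  δ ≥ 14/17.
Both must hold, so the binding constraint is Biotek's: δ ≥ 14/17.

14/17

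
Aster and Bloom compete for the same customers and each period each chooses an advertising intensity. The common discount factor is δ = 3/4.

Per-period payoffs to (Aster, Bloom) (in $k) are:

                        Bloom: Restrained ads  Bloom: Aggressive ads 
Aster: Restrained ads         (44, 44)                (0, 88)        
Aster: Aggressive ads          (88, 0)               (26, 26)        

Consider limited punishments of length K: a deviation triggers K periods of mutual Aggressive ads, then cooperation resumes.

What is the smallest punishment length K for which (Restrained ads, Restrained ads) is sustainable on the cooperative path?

No profitable deviation requires (44−26)(δ+…+δ^K) ≥ 88−44, i.e. δ+…+δ^K ≥ 22/9 ≈ 2.4444.
With δ = 3/4, the partial sums are K=1: 0.7500, K=2: 1.3125, K=3: 1.7344, K=4: 2.0508, K=5: 2.2881, K=6: 2.4661.
K = 6 is the first length at which the sum reaches 2.4444.

6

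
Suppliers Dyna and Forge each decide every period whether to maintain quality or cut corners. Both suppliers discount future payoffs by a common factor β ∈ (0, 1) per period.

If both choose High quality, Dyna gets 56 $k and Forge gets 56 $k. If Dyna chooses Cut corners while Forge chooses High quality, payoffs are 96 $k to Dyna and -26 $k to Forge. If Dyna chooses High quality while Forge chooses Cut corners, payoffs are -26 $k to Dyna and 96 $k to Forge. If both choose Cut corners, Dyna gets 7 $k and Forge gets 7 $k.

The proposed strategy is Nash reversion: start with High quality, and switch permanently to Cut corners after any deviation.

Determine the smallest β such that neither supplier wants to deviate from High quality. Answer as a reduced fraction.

56/(1−β) ≥ 96 + 7β/(1−β)
56 ≥ 96 − 89β
β ≥ 40/89.

40/89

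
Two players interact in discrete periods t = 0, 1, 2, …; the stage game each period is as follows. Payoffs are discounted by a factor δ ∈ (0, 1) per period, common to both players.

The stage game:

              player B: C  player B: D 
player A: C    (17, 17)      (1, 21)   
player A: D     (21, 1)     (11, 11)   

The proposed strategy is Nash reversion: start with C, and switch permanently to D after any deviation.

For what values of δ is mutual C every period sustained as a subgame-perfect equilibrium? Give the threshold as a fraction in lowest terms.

Cooperation forever yields 17 each period: 17/(1−δ).
Deviating yields 21 once, then 11 forever: 21 + 11δ/(1−δ).
No profitable deviation requires 17/(1−δ) ≥ 21 + 11δ/(1−δ).
Multiplying by (1−δ): 17 ≥ 21(1−δ) + 11δ = 21 − 10δ.
So 10δ ≥ 4, i.e. δ ≥ 4/10 = 2/5.

2/5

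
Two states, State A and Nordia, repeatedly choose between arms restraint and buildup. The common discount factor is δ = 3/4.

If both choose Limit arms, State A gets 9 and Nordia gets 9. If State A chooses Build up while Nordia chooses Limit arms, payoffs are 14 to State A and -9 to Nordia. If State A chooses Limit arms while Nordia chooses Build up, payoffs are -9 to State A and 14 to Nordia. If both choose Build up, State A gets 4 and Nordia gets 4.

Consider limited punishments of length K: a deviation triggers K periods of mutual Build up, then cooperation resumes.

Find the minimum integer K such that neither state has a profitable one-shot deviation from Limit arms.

2

IC: δ(1−δ^K)/(1−δ) ≥ (14−9)/(9−4) = 1.
With δ = 3/4: need 1 − δ^K ≥ 1·(1−3/4)/(3/4), i.e. δ^K ≤ 0.6667.
Since (3/4)^1 = 0.7500 and (3/4)^2 = 0.5625, the smallest such K is 2.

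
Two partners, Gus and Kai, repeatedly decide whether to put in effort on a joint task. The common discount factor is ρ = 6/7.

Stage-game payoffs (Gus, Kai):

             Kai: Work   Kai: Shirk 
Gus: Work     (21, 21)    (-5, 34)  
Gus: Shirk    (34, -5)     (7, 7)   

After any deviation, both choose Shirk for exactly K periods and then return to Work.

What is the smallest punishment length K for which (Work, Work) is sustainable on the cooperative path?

Need Σ_{k=1}^{K} ρ^k ≥ (34−21)/(21−7) = 0.9286 at ρ = 6/7.
At K = 1 the sum is 0.8571 < 0.9286; at K = 2 it is 1.5918 ≥ 0.9286.
So the minimum punishment length is K = 2.

2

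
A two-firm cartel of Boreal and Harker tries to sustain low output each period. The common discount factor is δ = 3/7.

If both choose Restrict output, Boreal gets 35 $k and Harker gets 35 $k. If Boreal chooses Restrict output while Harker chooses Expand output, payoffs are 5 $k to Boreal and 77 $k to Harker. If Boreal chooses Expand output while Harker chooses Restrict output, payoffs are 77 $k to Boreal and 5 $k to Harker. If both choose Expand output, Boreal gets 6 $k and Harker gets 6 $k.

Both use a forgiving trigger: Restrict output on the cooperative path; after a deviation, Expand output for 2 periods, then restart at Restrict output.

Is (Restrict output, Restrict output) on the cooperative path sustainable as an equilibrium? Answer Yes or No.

Comparing payoff streams over the 3 periods until play realigns: cooperate → 35(1+δ+…+δ^2); deviate → 77 + 6(δ+…+δ^2).
Cooperation is sustained iff (35−6)(δ+…+δ^2) ≥ 77−35.
δ+…+δ^2 = 3/7·(1−(3/7)^2)/(1−3/7) = 0.6122, and (77−35)/(35−6) = 1.4483.
0.6122 < 1.4483, so cooperation is not sustainable.

No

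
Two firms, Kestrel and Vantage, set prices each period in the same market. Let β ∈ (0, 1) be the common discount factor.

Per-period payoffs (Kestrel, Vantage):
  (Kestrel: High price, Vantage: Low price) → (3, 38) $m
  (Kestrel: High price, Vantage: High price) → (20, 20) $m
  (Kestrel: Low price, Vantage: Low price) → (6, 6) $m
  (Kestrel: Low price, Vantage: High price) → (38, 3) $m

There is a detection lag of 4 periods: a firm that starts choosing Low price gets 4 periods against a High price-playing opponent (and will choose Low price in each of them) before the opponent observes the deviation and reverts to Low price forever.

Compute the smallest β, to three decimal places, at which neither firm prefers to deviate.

Deviating for the 4 undetected periods gains 38−20 = 18 per period over cooperation, then loses 20−6 = 14 per period forever once punishment starts.
Gain: 18(1 + β + … + β^3); loss: 14·β^4/(1−β).
No profitable deviation ⇔ 18(1−β^4) ≤ 14·β^4, i.e. β^4 ≥ 18/(18+14) = 9/16.
Hence β ≥ (9/16)^(1/4) ≈ 0.866.

0.866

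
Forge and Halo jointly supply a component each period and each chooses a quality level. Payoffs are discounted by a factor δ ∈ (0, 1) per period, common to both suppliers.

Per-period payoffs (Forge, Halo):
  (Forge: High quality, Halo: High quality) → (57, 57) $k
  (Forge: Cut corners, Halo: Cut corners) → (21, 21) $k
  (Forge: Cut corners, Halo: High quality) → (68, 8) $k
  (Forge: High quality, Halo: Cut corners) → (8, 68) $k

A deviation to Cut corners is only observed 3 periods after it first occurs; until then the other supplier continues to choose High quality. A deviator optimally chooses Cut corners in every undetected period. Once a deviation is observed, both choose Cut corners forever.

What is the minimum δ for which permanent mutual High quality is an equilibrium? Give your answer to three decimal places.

0.616

A deviator earns 68 for 3 periods, then 21 forever; cooperating earns 57 forever. Multiplying the IC by (1−δ):
57 ≥ 68(1−δ^3) + 21δ^3, so 47·δ^3 ≥ 11 and δ^3 ≥ 11/47.
δ ≥ (11/47)^(1/3) ≈ 0.616.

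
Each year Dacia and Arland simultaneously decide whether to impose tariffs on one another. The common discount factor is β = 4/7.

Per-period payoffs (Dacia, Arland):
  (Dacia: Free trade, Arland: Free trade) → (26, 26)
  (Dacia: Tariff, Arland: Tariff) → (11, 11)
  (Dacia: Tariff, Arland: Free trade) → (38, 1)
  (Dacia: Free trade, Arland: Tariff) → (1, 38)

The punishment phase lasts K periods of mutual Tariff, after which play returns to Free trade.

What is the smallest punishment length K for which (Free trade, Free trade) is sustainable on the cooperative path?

Need Σ_{k=1}^{K} β^k ≥ (38−26)/(26−11) = 0.8000 at β = 4/7.
At K = 1 the sum is 0.5714 < 0.8000; at K = 2 it is 0.8980 ≥ 0.8000.
So the minimum punishment length is K = 2.

2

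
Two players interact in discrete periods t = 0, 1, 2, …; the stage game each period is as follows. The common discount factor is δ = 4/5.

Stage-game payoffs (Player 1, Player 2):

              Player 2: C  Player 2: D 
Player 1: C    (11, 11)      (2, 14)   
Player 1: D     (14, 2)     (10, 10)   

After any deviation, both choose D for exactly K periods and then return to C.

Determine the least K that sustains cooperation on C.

Need Σ_{k=1}^{K} δ^k ≥ (14−11)/(11−10) = 3.0000 at δ = 4/5.
At K = 6 the sum is 2.9514 < 3.0000; at K = 7 it is 3.1611 ≥ 3.0000.
So the minimum punishment length is K = 7.

7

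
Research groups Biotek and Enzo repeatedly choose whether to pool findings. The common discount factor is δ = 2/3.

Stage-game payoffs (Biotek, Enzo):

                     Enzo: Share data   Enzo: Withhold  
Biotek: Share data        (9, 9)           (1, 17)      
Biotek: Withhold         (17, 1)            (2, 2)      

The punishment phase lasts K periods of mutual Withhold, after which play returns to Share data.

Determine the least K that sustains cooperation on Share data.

IC: δ(1−δ^K)/(1−δ) ≥ (17−9)/(9−2) = 8/7.
With δ = 2/3: need 1 − δ^K ≥ 8/7·(1−2/3)/(2/3), i.e. δ^K ≤ 0.4286.
Since (2/3)^2 = 0.4444 and (2/3)^3 = 0.2963, the smallest such K is 3.

3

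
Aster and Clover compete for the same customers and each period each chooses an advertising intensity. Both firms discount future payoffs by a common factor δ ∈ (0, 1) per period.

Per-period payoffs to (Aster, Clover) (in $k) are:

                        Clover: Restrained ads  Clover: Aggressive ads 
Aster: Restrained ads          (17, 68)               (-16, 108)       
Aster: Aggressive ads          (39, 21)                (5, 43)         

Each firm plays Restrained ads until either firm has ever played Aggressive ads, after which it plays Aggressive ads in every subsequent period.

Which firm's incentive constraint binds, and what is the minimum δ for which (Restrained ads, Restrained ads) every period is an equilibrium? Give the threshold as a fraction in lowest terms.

Aster; δ ≥ 11/17

Aster's threshold: (39−17)/(39−5) = 11/17.
Clover's threshold: (108−68)/(108−43) = 8/13.
11/17 > 8/13, so Aster binds and δ* = 11/17.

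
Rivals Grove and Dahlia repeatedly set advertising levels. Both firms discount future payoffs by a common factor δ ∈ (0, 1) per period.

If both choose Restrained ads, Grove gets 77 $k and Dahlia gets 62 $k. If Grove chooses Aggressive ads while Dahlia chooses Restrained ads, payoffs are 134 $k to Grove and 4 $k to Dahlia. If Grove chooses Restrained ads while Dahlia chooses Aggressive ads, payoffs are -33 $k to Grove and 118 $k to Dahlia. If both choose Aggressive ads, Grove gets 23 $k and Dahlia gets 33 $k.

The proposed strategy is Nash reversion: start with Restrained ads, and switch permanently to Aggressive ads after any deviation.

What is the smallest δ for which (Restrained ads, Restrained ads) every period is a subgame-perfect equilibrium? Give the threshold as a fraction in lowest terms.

For Grove: deviation gain 134−77 = 57, per-period punishment loss 77−23 = 54. IC gives δ ≥ 57/111 = 19/37.
For Dahlia: gain 56, loss 29 per period, so δ ≥ 56/85.
The tighter constraint is Dahlia's, so cooperation needs δ ≥ 56/85.

56/85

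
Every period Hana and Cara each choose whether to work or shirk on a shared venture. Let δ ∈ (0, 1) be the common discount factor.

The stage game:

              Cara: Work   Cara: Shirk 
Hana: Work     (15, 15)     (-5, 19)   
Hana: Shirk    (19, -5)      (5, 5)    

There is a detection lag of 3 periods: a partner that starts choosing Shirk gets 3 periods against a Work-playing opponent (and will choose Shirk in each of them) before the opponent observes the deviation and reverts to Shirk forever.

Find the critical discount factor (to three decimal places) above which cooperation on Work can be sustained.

0.659

Deviating for the 3 undetected periods gains 19−15 = 4 per period over cooperation, then loses 15−5 = 10 per period forever once punishment starts.
Gain: 4(1 + δ + … + δ^2); loss: 10·δ^3/(1−δ).
No profitable deviation ⇔ 4(1−δ^3) ≤ 10·δ^3, i.e. δ^3 ≥ 4/(4+10) = 2/7.
Hence δ ≥ (2/7)^(1/3) ≈ 0.659.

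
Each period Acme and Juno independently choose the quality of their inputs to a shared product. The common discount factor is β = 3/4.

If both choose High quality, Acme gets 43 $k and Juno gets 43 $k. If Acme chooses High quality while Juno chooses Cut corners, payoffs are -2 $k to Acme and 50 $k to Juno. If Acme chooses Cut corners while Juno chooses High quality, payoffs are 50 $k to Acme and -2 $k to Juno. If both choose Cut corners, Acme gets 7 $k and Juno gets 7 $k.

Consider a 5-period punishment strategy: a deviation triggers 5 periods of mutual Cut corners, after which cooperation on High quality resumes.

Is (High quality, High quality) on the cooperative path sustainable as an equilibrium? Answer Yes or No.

A one-shot deviation gives 50 now, then 7 for 5 periods, then back to 43.
Gain from deviating: (50−43) today; loss: (43−7) in each of the next 5 periods.
No-deviation condition: (43−7)(β+…+β^5) ≥ 50−43, i.e. β+…+β^5 ≥ 7/36.
At β = 3/4: β+…+β^5 = 2.2881 ≥ 0.1944.
So cooperation is sustainable.

Yes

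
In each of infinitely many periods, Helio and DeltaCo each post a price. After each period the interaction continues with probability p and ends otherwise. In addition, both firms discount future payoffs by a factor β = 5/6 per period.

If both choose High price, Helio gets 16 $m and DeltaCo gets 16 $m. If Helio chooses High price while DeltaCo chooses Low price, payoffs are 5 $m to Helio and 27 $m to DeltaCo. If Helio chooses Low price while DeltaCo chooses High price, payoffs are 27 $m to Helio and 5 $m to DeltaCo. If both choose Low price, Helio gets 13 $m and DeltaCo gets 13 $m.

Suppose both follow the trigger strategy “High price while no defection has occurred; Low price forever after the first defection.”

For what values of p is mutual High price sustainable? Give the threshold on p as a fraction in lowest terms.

33/35

Expected continuation weight on next period's payoff is β·p = 5/6·p, which plays the role of the discount factor.
Cooperation requires 5/6·p ≥ (27−16)/(27−13) = 11/14, hence p ≥ 33/35.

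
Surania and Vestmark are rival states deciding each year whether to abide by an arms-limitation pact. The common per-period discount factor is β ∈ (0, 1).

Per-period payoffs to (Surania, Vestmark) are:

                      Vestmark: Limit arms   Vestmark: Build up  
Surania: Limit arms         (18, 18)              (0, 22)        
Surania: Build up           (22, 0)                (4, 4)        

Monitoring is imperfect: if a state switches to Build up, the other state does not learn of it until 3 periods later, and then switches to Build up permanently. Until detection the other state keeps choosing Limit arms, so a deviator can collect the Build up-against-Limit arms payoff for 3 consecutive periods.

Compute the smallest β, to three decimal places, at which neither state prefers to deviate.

A deviator earns 22 for 3 periods, then 4 forever; cooperating earns 18 forever. Multiplying the IC by (1−β):
18 ≥ 22(1−β^3) + 4β^3, so 18·β^3 ≥ 4 and β^3 ≥ 2/9.
β ≥ (2/9)^(1/3) ≈ 0.606.

0.606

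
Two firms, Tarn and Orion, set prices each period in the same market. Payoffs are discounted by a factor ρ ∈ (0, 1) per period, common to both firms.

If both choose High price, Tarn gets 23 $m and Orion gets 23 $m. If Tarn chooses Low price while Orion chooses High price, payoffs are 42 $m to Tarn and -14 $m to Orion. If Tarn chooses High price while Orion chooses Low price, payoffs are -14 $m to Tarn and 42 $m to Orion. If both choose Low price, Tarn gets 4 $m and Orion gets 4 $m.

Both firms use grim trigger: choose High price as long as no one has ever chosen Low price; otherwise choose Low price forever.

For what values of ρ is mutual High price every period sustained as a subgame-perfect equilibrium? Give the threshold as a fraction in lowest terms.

1/2

23/(1−ρ) ≥ 42 + 4ρ/(1−ρ)
23 ≥ 42 − 38ρ
ρ ≥ 19/38 = 1/2.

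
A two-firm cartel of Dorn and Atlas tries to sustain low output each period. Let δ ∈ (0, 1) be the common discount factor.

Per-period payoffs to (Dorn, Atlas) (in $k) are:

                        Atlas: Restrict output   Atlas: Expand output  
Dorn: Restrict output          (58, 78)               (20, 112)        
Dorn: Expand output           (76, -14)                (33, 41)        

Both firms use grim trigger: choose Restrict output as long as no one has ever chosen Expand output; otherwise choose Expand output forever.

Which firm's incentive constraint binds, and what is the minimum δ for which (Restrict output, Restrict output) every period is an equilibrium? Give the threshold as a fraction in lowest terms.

For Dorn: deviation gain 76−58 = 18, per-period punishment loss 58−33 = 25. IC gives δ ≥ 18/43.
For Atlas: gain 34, loss 37 per period, so δ ≥ 34/71.
The tighter constraint is Atlas's, so cooperation needs δ ≥ 34/71.

Atlas; δ ≥ 34/71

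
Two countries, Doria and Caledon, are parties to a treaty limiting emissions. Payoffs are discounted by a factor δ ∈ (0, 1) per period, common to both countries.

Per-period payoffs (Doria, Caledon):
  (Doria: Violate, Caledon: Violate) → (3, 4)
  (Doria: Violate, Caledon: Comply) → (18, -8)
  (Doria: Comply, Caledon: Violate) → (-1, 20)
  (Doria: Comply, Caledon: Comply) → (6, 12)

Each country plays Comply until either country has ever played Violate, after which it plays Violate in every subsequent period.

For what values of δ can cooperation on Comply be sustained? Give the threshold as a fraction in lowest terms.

4/5

For Doria: deviation gain 18−6 = 12, per-period punishment loss 6−3 = 3. IC gives δ ≥ 12/15 = 4/5.
For Caledon: gain 8, loss 8 per period, so δ ≥ 8/16 = 1/2.
The tighter constraint is Doria's, so cooperation needs δ ≥ 4/5.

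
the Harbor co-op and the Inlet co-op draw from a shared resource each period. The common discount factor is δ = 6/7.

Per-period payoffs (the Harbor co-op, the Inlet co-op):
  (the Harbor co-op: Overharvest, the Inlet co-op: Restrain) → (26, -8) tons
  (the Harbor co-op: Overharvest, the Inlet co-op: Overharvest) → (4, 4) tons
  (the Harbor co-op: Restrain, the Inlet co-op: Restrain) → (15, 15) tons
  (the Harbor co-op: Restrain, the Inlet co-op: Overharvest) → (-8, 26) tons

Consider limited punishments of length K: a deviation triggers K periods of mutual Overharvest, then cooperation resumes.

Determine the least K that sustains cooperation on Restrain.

2

Need Σ_{k=1}^{K} δ^k ≥ (26−15)/(15−4) = 1.0000 at δ = 6/7.
At K = 1 the sum is 0.8571 < 1.0000; at K = 2 it is 1.5918 ≥ 1.0000.
So the minimum punishment length is K = 2.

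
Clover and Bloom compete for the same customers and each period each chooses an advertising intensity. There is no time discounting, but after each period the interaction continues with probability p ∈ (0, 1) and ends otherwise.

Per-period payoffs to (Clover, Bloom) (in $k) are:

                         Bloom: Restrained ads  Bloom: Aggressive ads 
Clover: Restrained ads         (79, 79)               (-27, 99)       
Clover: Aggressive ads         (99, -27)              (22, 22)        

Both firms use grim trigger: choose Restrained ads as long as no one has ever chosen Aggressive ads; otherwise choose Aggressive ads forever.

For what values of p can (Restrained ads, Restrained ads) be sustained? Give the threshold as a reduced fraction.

20/77

Expected cooperation value is 79 + p·79 + p²·79 + … = 79/(1−p); deviation gives 99 + p·22/(1−p).
79 ≥ 99(1−p) + 22p ⇒ 77p ≥ 20 ⇒ p ≥ 20/77.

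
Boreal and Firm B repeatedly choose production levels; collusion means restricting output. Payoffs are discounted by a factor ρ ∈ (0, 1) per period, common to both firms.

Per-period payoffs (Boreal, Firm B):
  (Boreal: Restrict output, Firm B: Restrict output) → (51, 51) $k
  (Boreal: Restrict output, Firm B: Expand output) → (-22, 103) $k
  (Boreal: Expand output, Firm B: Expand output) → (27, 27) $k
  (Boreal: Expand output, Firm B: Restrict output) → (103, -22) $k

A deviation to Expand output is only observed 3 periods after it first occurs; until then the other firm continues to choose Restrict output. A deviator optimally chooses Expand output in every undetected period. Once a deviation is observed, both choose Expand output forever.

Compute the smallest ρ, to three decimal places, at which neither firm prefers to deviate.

Deviating for the 3 undetected periods gains 103−51 = 52 per period over cooperation, then loses 51−27 = 24 per period forever once punishment starts.
Gain: 52(1 + ρ + … + ρ^2); loss: 24·ρ^3/(1−ρ).
No profitable deviation ⇔ 52(1−ρ^3) ≤ 24·ρ^3, i.e. ρ^3 ≥ 52/(52+24) = 13/19.
Hence ρ ≥ (13/19)^(1/3) ≈ 0.881.

0.881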